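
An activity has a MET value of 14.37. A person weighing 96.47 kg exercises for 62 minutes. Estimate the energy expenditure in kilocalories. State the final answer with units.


kcal = MET * mass * time_hr
Convert time: 62 min = 1.0333 hr
kcal = 14.37 * 96.47 * 1.0333
kcal = 1432.483 kcal

1432.483 kcal


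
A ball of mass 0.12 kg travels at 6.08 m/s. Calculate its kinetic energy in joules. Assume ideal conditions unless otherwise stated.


KE = 0.5 * m * v^2
KE = 0.5 * 0.12 * 6.08^2
KE = 0.5 * 0.12 * 36.9664 = 2.218 J

2.218 J


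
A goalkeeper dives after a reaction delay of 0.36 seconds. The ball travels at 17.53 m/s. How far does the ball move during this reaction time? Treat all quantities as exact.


d = v * t
d = 17.53 * 0.36
d = 6.3108 m

6.3108 m


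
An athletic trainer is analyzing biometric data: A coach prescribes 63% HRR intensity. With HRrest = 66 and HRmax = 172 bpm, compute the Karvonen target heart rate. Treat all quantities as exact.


Target = HRrest + pct*(HRmax - HRrest)
Heart rate reserve = HRmax - HRrest = 172 - 66 = 106 bpm
Fraction = 63% = 0.63
Target = 66 + 0.63 * 106
Target = 66 + 66.78 = 132.78 bpm

132.78 bpm


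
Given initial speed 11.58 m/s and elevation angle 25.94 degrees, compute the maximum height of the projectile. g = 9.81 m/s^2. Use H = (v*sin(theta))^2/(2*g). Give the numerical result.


H = (v*sin(theta))^2 / (2*g)
vy = v*sin(theta) = 11.58 * sin(25.94 deg) = 5.0654 m/s
H = vy^2 / (2*g) = 25.6586 / (2*9.81)
H = 25.6586 / 19.62 = 1.3078 m

1.3078 m


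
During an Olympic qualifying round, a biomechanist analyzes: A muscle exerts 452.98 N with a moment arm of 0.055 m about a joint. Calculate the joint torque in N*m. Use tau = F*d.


tau = F * d
tau = 452.98 * 0.055
tau = 24.9139 N*m

24.9139 N*m


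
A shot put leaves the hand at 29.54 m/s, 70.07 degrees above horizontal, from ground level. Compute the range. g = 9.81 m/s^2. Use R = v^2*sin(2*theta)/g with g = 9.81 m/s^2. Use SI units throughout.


R = v^2 * sin(2*theta) / g
Convert angle to radians: theta = 70.07 deg = 1.223 rad
sin(2*theta) = sin(2.4459) = 0.6409
R = 29.54^2 * 0.6409 / 9.81
R = 872.6116 * 0.6409 / 9.81 = 57.0101 m

57.0101 m


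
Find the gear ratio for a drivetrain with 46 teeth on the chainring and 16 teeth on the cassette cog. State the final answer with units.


GR = front_teeth / rear_teeth
GR = 46 / 16
GR = 2.875

2.875


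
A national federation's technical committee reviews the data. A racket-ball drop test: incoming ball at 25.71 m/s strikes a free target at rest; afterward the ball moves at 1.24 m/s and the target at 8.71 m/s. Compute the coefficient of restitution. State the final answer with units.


e = (v2_after - v1_after) / (v1_before - v2_before)
Numerator = 8.71 - 1.24 = 7.47
Denominator = 25.71 - 0 = 25.71
e = 7.47 / 25.71 = 0.2905

0.2905


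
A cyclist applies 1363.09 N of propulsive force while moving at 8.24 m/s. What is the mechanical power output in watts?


P = F * v
P = 1363.09 * 8.24
P = 11231.8616 W

11231.8616 W


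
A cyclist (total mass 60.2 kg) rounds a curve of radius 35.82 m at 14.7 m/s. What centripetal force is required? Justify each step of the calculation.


Fc = m * v^2 / r
v^2 = 14.7^2 = 216.09
Fc = 60.2 * 216.09 / 35.82
Fc = 13008.618 / 35.82 = 363.1663 N

363.1663 N


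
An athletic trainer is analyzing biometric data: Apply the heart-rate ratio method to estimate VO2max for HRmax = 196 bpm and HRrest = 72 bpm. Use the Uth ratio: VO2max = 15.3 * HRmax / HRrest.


VO2max = 15.3 * HRmax / HRrest
VO2max = 15.3 * 196 / 72
VO2max = 2998.8 / 72 = 41.65 mL/kg/min

41.65 mL/kg/min


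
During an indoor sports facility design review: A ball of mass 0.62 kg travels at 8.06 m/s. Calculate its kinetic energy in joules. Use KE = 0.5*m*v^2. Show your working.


KE = 0.5 * m * v^2
KE = 0.5 * 0.62 * 8.06^2
KE = 0.5 * 0.62 * 64.9636 = 20.1387 J

20.1387 J


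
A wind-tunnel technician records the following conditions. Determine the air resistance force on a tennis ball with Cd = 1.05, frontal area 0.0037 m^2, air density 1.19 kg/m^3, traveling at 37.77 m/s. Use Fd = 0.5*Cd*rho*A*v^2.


Fd = 0.5 * Cd * rho * A * v^2
Fd = 0.5 * 1.05 * 1.19 * 0.0037 * 37.77^2
v^2 = 1426.5729
Fd = 0.5 * 1.05 * 1.19 * 0.0037 * 1426.5729 = 3.2976 N

3.2976 N


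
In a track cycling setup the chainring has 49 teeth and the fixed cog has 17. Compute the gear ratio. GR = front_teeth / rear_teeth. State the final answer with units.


GR = front_teeth / rear_teeth
GR = 49 / 17
GR = 2.8824

2.8824


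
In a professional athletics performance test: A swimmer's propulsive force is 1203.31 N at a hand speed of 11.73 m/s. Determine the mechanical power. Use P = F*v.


P = F * v
P = 1203.31 * 11.73
P = 14114.8263 W

14114.8263 W


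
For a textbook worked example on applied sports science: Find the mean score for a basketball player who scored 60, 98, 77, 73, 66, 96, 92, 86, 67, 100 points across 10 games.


Average = sum / n
Sum = 815
Average = 815 / 10 = 81.5

81.5


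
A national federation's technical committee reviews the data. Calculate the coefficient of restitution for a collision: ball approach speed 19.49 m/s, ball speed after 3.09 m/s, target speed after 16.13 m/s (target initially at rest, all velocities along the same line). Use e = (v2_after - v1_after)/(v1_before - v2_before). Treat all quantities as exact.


e = (v2_after - v1_after) / (v1_before - v2_before)
Numerator = 16.13 - 3.09 = 13.04
Denominator = 19.49 - 0 = 19.49
e = 13.04 / 19.49 = 0.6691

0.6691


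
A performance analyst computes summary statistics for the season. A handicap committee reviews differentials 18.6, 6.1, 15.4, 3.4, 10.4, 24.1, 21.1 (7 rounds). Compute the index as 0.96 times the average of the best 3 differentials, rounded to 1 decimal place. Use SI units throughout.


All differentials: 18.6, 6.1, 15.4, 3.4, 10.4, 24.1, 21.1
Sorted: 3.4, 6.1, 10.4, 15.4, 18.6, 21.1, 24.1
Best 3: 3.4, 6.1, 10.4
Average of best = 19.9 / 3 = 6.6333
Raw index = 6.6333 * 0.96 = 6.368
Handicap index = round(6.368, 1) = 6.4

6.4


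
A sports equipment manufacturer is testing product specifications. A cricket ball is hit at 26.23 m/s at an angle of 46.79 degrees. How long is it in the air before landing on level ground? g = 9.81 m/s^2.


T = 2*v*sin(theta)/g
sin(theta) = sin(46.79 deg) = 0.7288
T = 2*26.23*0.7288 / 9.81
T = 38.2354 / 9.81 = 3.8976 s

3.8976 s


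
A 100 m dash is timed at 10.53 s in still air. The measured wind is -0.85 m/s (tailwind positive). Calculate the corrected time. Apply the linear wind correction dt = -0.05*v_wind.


dt = -0.05 * v_wind = -0.05 * -0.85 = 0.0425 s
t_corrected = t_still + dt = 10.53 + (0.0425)
t_corrected = 10.5725 s

10.5725 s


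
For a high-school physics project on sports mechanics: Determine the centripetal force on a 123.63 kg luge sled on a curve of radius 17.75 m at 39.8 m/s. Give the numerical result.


Fc = m * v^2 / r
v^2 = 39.8^2 = 1584.04
Fc = 123.63 * 1584.04 / 17.75
Fc = 195834.8652 / 17.75 = 11032.9502 N

11032.9502 N


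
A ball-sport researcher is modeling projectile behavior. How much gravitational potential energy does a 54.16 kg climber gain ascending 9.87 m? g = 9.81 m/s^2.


PE = m * g * h
PE = 54.16 * 9.81 * 9.87
PE = 531.3096 * 9.87 = 5244.0258 J

5244.0258 J


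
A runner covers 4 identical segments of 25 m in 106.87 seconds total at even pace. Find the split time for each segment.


Split time = total_time / n_laps = 106.87 / 4
Split time = 26.7175 s per lap

26.7175 s


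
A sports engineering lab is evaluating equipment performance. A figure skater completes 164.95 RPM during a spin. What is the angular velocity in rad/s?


omega = RPM * 2 * pi / 60
omega = 164.95 * 2 * 3.14159 / 60
omega = 1036.4114 / 60 = 17.2735 rad/s

17.2735 rad/s


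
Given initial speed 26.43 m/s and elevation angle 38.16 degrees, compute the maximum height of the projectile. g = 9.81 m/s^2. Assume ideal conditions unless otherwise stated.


H = (v*sin(theta))^2 / (2*g)
vy = v*sin(theta) = 26.43 * sin(38.16 deg) = 16.33 m/s
H = vy^2 / (2*g) = 266.6699 / (2*9.81)
H = 266.6699 / 19.62 = 13.5917 m

13.5917 m


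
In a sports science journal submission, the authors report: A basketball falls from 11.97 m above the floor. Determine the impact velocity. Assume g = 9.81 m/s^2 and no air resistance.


v = sqrt(2 * g * h)
v = sqrt(2 * 9.81 * 11.97)
v = sqrt(234.8514) = 15.3249 m/s

15.3249 m/s


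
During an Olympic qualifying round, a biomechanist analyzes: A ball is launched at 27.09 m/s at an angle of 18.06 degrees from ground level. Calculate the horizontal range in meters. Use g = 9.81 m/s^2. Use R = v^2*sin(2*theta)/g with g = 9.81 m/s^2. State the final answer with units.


R = v^2 * sin(2*theta) / g
Convert angle to radians: theta = 18.06 deg = 0.3152 rad
sin(2*theta) = sin(0.6304) = 0.5895
R = 27.09^2 * 0.5895 / 9.81
R = 733.8681 * 0.5895 / 9.81 = 44.0978 m

44.0978 m


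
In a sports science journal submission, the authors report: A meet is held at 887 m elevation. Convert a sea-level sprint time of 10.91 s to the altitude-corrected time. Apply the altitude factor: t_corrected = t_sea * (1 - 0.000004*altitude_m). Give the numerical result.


Correction factor = 1 - 0.000004 * 887 = 0.996452
t_corrected = t_sea * factor = 10.91 * 0.996452
t_corrected = 10.8713 s

10.8713 s


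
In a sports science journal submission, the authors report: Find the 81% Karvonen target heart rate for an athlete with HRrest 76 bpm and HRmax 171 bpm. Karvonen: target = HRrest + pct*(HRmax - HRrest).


Target = HRrest + pct*(HRmax - HRrest)
Heart rate reserve = HRmax - HRrest = 171 - 76 = 95 bpm
Fraction = 81% = 0.81
Target = 76 + 0.81 * 95
Target = 76 + 76.95 = 152.95 bpm

152.95 bpm


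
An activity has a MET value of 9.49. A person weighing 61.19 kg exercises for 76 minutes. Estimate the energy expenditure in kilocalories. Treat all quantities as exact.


kcal = MET * mass * time_hr
Convert time: 76 min = 1.2667 hr
kcal = 9.49 * 61.19 * 1.2667
kcal = 735.5446 kcal

735.5446 kcal


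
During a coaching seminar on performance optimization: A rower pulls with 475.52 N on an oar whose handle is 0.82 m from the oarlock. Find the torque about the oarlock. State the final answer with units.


tau = F * d
tau = 475.52 * 0.82
tau = 389.9264 N*m

389.9264 N*m


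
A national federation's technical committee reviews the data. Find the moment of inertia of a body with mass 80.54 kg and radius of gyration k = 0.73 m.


I = m * k^2
I = 80.54 * 0.73^2
I = 80.54 * 0.5329 = 42.9198 kg*m^2

42.9198 kg*m^2


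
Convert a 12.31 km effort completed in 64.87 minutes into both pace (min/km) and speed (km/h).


Pace = time / distance = 64.87 min / 12.31 km = 5.2697 min/km
Speed = distance / time_in_hours = 12.31 / 1.0812 hr
Speed = 11.3858 km/h

5.2697 min/km, 11.3858 km/h


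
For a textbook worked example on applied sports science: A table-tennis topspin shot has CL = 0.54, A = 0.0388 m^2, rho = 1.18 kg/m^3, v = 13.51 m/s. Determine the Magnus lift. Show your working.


FM = 0.5 * CL * rho * A * v^2
FM = 0.5 * 0.54 * 1.18 * 0.0388 * 13.51^2
v^2 = 182.5201
FM = 0.5 * 0.54 * 1.18 * 0.0388 * 182.5201 = 2.2563 N

2.2563 N


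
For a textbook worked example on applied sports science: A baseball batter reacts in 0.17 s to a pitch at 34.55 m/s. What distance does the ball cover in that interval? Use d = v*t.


d = v * t
d = 34.55 * 0.17
d = 5.8735 m

5.8735 m


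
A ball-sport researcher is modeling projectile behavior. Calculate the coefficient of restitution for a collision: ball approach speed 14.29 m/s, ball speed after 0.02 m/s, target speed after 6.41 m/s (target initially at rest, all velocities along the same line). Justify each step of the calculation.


e = (v2_after - v1_after) / (v1_before - v2_before)
Numerator = 6.41 - 0.02 = 6.39
Denominator = 14.29 - 0 = 14.29
e = 6.39 / 14.29 = 0.4472

0.4472


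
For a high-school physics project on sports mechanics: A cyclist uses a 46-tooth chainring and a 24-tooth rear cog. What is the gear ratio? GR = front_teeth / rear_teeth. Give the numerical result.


GR = front_teeth / rear_teeth
GR = 46 / 24
GR = 1.9167

1.9167


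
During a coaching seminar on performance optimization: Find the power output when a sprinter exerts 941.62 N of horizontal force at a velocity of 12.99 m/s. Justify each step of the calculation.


P = F * v
P = 941.62 * 12.99
P = 12231.6438 W

12231.6438 W


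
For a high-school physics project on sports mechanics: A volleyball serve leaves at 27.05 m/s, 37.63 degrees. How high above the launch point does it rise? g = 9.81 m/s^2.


H = (v*sin(theta))^2 / (2*g)
vy = v*sin(theta) = 27.05 * sin(37.63 deg) = 16.5156 m/s
H = vy^2 / (2*g) = 272.7666 / (2*9.81)
H = 272.7666 / 19.62 = 13.9025 m

13.9025 m


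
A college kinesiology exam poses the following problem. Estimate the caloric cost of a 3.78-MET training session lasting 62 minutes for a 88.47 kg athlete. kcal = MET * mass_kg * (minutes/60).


kcal = MET * mass * time_hr
Convert time: 62 min = 1.0333 hr
kcal = 3.78 * 88.47 * 1.0333
kcal = 345.5638 kcal

345.5638 kcal


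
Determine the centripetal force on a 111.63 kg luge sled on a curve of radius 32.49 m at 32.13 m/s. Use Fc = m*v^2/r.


Fc = m * v^2 / r
v^2 = 32.13^2 = 1032.3369
Fc = 111.63 * 1032.3369 / 32.49
Fc = 115239.7681 / 32.49 = 3546.9304 N

3546.9304 N


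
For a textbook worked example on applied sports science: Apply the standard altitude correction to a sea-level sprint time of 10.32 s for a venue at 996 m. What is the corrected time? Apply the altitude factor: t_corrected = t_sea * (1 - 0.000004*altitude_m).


Correction factor = 1 - 0.000004 * 996 = 0.996016
t_corrected = t_sea * factor = 10.32 * 0.996016
t_corrected = 10.2789 s

10.2789 s


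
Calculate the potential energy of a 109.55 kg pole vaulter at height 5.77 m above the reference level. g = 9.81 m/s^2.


PE = m * g * h
PE = 109.55 * 9.81 * 5.77
PE = 1074.6855 * 5.77 = 6200.9353 J

6200.9353 J


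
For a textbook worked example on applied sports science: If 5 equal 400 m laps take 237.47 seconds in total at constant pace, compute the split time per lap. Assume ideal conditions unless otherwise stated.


Split time = total_time / n_laps = 237.47 / 5
Split time = 47.494 s per lap

47.494 s


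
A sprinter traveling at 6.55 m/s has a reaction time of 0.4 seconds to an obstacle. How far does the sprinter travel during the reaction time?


d = v * t
d = 6.55 * 0.4
d = 2.62 m

2.62 m


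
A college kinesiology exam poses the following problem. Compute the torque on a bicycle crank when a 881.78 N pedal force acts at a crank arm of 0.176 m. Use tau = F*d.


tau = F * d
tau = 881.78 * 0.176
tau = 155.1933 N*m

155.1933 N*m


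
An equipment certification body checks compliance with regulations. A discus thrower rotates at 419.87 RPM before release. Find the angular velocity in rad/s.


omega = RPM * 2 * pi / 60
omega = 419.87 * 2 * 3.14159 / 60
omega = 2638.121 / 60 = 43.9687 rad/s

43.9687 rad/s


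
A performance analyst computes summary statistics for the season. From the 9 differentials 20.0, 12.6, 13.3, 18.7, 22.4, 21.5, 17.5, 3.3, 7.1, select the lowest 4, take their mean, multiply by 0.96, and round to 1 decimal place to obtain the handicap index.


All differentials: 20.0, 12.6, 13.3, 18.7, 22.4, 21.5, 17.5, 3.3, 7.1
Sorted: 3.3, 7.1, 12.6, 13.3, 17.5, 18.7, 20.0, 21.5, 22.4
Best 4: 3.3, 7.1, 12.6, 13.3
Average of best = 36.3 / 4 = 9.075
Raw index = 9.075 * 0.96 = 8.712
Handicap index = round(8.712, 1) = 8.7

8.7


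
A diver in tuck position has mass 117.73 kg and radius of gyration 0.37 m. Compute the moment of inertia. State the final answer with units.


I = m * k^2
I = 117.73 * 0.37^2
I = 117.73 * 0.1369 = 16.1172 kg*m^2

16.1172 kg*m^2


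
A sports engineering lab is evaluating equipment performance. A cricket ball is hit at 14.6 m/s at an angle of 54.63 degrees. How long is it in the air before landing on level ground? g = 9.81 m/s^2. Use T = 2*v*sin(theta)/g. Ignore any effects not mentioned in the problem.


T = 2*v*sin(theta)/g
sin(theta) = sin(54.63 deg) = 0.8154
T = 2*14.6*0.8154 / 9.81
T = 23.8106 / 9.81 = 2.4272 s

2.4272 s


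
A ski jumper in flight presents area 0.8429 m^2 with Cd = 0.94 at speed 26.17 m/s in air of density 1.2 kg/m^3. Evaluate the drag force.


Fd = 0.5 * Cd * rho * A * v^2
Fd = 0.5 * 0.94 * 1.2 * 0.8429 * 26.17^2
v^2 = 684.8689
Fd = 0.5 * 0.94 * 1.2 * 0.8429 * 684.8689 = 325.5837 N

325.5837 N


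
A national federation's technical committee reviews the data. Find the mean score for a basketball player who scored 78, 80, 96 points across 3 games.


Average = sum / n
Sum = 254
Average = 254 / 3 = 84.6667

84.6667


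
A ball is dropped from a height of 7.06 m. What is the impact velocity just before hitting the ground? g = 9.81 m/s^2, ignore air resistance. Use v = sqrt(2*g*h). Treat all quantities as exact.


v = sqrt(2 * g * h)
v = sqrt(2 * 9.81 * 7.06)
v = sqrt(138.5172) = 11.7693 m/s

11.7693 m/s


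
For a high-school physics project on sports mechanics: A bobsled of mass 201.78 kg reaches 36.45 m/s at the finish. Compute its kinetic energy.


KE = 0.5 * m * v^2
KE = 0.5 * 201.78 * 36.45^2
KE = 0.5 * 201.78 * 1328.6025 = 134042.7062 J

134042.7062 J


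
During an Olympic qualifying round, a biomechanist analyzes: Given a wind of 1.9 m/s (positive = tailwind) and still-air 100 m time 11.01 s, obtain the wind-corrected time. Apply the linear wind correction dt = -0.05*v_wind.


dt = -0.05 * v_wind = -0.05 * 1.9 = -0.095 s
t_corrected = t_still + dt = 11.01 + (-0.095)
t_corrected = 10.915 s

10.915 s


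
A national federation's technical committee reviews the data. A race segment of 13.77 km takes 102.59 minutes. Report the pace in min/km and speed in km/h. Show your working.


Pace = time / distance = 102.59 min / 13.77 km = 7.4503 min/km
Speed = distance / time_in_hours = 13.77 / 1.7098 hr
Speed = 8.0534 km/h

7.4503 min/km, 8.0534 km/h


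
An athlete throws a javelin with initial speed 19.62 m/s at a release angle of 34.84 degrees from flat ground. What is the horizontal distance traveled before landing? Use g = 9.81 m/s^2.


R = v^2 * sin(2*theta) / g
Convert angle to radians: theta = 34.84 deg = 0.6081 rad
sin(2*theta) = sin(1.2161) = 0.9378
R = 19.62^2 * 0.9378 / 9.81
R = 384.9444 * 0.9378 / 9.81 = 36.798 m

36.798 m


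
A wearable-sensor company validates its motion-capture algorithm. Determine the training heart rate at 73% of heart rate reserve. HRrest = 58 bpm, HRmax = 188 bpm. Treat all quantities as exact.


Target = HRrest + pct*(HRmax - HRrest)
Heart rate reserve = HRmax - HRrest = 188 - 58 = 130 bpm
Fraction = 73% = 0.73
Target = 58 + 0.73 * 130
Target = 58 + 94.9 = 152.9 bpm

152.9 bpm


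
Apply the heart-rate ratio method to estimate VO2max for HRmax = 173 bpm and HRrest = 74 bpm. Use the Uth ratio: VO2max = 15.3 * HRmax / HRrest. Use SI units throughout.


VO2max = 15.3 * HRmax / HRrest
VO2max = 15.3 * 173 / 74
VO2max = 2646.9 / 74 = 35.7689 mL/kg/min

35.7689 mL/kg/min


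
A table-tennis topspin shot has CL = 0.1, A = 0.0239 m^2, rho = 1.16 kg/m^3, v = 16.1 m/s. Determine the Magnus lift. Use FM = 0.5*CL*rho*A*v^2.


FM = 0.5 * CL * rho * A * v^2
FM = 0.5 * 0.1 * 1.16 * 0.0239 * 16.1^2
v^2 = 259.21
FM = 0.5 * 0.1 * 1.16 * 0.0239 * 259.21 = 0.3593 N

0.3593 N


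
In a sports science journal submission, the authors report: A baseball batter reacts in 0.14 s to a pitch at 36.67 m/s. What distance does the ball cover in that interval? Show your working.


d = v * t
d = 36.67 * 0.14
d = 5.1338 m

5.1338 m


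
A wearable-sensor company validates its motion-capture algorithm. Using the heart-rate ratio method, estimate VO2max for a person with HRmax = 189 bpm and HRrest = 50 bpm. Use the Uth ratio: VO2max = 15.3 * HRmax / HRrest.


VO2max = 15.3 * HRmax / HRrest
VO2max = 15.3 * 189 / 50
VO2max = 2891.7 / 50 = 57.834 mL/kg/min

57.834 mL/kg/min


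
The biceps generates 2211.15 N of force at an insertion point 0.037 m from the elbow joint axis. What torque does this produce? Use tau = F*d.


tau = F * d
tau = 2211.15 * 0.037
tau = 81.8126 N*m

81.8126 N*m


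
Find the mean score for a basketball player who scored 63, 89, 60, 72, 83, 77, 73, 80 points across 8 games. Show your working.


Average = sum / n
Sum = 597
Average = 597 / 8 = 74.625

74.625


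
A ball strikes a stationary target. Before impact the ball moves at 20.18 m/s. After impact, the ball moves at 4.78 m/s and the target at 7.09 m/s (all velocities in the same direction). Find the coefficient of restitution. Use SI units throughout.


e = (v2_after - v1_after) / (v1_before - v2_before)
Numerator = 7.09 - 4.78 = 2.31
Denominator = 20.18 - 0 = 20.18
e = 2.31 / 20.18 = 0.1145

0.1145


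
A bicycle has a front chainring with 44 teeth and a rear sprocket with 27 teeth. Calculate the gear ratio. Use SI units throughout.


GR = front_teeth / rear_teeth
GR = 44 / 27
GR = 1.6296

1.6296


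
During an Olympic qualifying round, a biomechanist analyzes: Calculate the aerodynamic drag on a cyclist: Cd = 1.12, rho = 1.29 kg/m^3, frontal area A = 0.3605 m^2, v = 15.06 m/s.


Fd = 0.5 * Cd * rho * A * v^2
Fd = 0.5 * 1.12 * 1.29 * 0.3605 * 15.06^2
v^2 = 226.8036
Fd = 0.5 * 1.12 * 1.29 * 0.3605 * 226.8036 = 59.0654 N

59.0654 N


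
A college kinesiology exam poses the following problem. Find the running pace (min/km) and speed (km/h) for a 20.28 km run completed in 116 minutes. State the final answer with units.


Pace = time / distance = 116 min / 20.28 km = 5.7199 min/km
Speed = distance / time_in_hours = 20.28 / 1.9333 hr
Speed = 10.4897 km/h

5.7199 min/km, 10.4897 km/h


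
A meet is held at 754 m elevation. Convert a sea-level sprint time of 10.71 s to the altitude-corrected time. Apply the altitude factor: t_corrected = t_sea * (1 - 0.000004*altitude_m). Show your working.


Correction factor = 1 - 0.000004 * 754 = 0.996984
t_corrected = t_sea * factor = 10.71 * 0.996984
t_corrected = 10.6777 s

10.6777 s


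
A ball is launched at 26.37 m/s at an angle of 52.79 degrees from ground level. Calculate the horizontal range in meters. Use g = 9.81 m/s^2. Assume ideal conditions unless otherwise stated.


R = v^2 * sin(2*theta) / g
Convert angle to radians: theta = 52.79 deg = 0.9214 rad
sin(2*theta) = sin(1.8427) = 0.9633
R = 26.37^2 * 0.9633 / 9.81
R = 695.3769 * 0.9633 / 9.81 = 68.2799 m

68.2799 m


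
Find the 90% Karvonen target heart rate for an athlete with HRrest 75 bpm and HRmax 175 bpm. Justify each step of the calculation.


Target = HRrest + pct*(HRmax - HRrest)
Heart rate reserve = HRmax - HRrest = 175 - 75 = 100 bpm
Fraction = 90% = 0.9
Target = 75 + 0.9 * 100
Target = 75 + 90 = 165 bpm

165 bpm


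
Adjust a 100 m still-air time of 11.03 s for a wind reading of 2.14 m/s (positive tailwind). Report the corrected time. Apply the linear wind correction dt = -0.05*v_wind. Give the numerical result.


dt = -0.05 * v_wind = -0.05 * 2.14 = -0.107 s
t_corrected = t_still + dt = 11.03 + (-0.107)
t_corrected = 10.923 s

10.923 s


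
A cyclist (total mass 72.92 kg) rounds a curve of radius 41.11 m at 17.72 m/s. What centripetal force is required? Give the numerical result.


Fc = m * v^2 / r
v^2 = 17.72^2 = 313.9984
Fc = 72.92 * 313.9984 / 41.11
Fc = 22896.7633 / 41.11 = 556.9634 N

556.9634 N


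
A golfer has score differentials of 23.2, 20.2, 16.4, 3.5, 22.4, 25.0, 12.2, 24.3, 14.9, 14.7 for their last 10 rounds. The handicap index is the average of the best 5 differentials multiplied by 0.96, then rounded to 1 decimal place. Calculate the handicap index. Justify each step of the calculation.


All differentials: 23.2, 20.2, 16.4, 3.5, 22.4, 25.0, 12.2, 24.3, 14.9, 14.7
Sorted: 3.5, 12.2, 14.7, 14.9, 16.4, 20.2, 22.4, 23.2, 24.3, 25.0
Best 5: 3.5, 12.2, 14.7, 14.9, 16.4
Average of best = 61.7 / 5 = 12.34
Raw index = 12.34 * 0.96 = 11.8464
Handicap index = round(11.8464, 1) = 11.8

11.8


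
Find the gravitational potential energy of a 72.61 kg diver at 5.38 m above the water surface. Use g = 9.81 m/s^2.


PE = m * g * h
PE = 72.61 * 9.81 * 5.38
PE = 712.3041 * 5.38 = 3832.1961 J

3832.1961 J


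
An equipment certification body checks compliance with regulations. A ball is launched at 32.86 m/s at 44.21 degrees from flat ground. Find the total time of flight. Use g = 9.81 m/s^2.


T = 2*v*sin(theta)/g
sin(theta) = sin(44.21 deg) = 0.6973
T = 2*32.86*0.6973 / 9.81
T = 45.8259 / 9.81 = 4.6713 s

4.6713 s


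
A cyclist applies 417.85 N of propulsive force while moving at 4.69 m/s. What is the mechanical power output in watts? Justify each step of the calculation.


P = F * v
P = 417.85 * 4.69
P = 1959.7165 W

1959.7165 W


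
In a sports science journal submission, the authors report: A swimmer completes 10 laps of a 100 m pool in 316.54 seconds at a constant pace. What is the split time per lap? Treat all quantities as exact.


Split time = total_time / n_laps = 316.54 / 10
Split time = 31.654 s per lap

31.654 s


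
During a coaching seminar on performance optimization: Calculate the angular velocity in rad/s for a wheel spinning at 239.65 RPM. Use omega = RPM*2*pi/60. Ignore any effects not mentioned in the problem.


omega = RPM * 2 * pi / 60
omega = 239.65 * 2 * 3.14159 / 60
omega = 1505.7654 / 60 = 25.0961 rad/s

25.0961 rad/s


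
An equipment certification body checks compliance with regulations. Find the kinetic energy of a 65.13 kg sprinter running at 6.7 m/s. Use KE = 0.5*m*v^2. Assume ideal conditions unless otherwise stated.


KE = 0.5 * m * v^2
KE = 0.5 * 65.13 * 6.7^2
KE = 0.5 * 65.13 * 44.89 = 1461.8428 J

1461.8428 J


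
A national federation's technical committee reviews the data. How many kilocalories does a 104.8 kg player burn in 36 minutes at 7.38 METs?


kcal = MET * mass * time_hr
Convert time: 36 min = 0.6 hr
kcal = 7.38 * 104.8 * 0.6
kcal = 464.0544 kcal

464.0544 kcal


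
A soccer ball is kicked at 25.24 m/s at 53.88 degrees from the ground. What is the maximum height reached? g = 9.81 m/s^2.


H = (v*sin(theta))^2 / (2*g)
vy = v*sin(theta) = 25.24 * sin(53.88 deg) = 20.3885 m/s
H = vy^2 / (2*g) = 415.6898 / (2*9.81)
H = 415.6898 / 19.62 = 21.187 m

21.187 m


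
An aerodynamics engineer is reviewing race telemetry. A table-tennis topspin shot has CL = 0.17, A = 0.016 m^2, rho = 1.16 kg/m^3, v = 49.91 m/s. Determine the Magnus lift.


FM = 0.5 * CL * rho * A * v^2
FM = 0.5 * 0.17 * 1.16 * 0.016 * 49.91^2
v^2 = 2491.0081
FM = 0.5 * 0.17 * 1.16 * 0.016 * 2491.0081 = 3.9298 N

3.9298 N


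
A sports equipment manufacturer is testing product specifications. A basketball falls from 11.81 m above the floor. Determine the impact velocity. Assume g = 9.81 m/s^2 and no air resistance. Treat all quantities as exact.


v = sqrt(2 * g * h)
v = sqrt(2 * 9.81 * 11.81)
v = sqrt(231.7122) = 15.2221 m/s

15.2221 m/s


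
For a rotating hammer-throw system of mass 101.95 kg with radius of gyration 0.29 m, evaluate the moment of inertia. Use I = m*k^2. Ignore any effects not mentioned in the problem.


I = m * k^2
I = 101.95 * 0.29^2
I = 101.95 * 0.0841 = 8.574 kg*m^2

8.574 kg*m^2


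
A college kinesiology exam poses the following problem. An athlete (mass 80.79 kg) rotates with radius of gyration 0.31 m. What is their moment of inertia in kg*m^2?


I = m * k^2
I = 80.79 * 0.31^2
I = 80.79 * 0.0961 = 7.7639 kg*m^2

7.7639 kg*m^2


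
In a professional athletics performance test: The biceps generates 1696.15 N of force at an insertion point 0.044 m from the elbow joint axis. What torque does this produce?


tau = F * d
tau = 1696.15 * 0.044
tau = 74.6306 N*m

74.6306 N*m


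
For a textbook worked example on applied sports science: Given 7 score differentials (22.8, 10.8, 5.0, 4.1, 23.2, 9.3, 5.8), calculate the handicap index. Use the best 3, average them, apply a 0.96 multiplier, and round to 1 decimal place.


All differentials: 22.8, 10.8, 5.0, 4.1, 23.2, 9.3, 5.8
Sorted: 4.1, 5.0, 5.8, 9.3, 10.8, 22.8, 23.2
Best 3: 4.1, 5.0, 5.8
Average of best = 14.9 / 3 = 4.9667
Raw index = 4.9667 * 0.96 = 4.768
Handicap index = round(4.768, 1) = 4.8

4.8


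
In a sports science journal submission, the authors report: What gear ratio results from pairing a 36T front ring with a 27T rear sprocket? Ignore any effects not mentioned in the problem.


GR = front_teeth / rear_teeth
GR = 36 / 27
GR = 1.3333

1.3333


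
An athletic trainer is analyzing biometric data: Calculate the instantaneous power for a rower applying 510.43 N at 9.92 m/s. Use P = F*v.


P = F * v
P = 510.43 * 9.92
P = 5063.4656 W

5063.4656 W


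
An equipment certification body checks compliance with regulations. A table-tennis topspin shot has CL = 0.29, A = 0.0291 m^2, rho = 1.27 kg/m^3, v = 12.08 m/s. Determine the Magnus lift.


FM = 0.5 * CL * rho * A * v^2
FM = 0.5 * 0.29 * 1.27 * 0.0291 * 12.08^2
v^2 = 145.9264
FM = 0.5 * 0.29 * 1.27 * 0.0291 * 145.9264 = 0.782 N

0.782 N


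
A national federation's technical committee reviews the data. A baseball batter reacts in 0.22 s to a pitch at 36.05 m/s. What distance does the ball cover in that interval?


d = v * t
d = 36.05 * 0.22
d = 7.931 m

7.931 m


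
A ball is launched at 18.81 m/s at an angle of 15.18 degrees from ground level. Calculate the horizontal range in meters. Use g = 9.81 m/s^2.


R = v^2 * sin(2*theta) / g
Convert angle to radians: theta = 15.18 deg = 0.2649 rad
sin(2*theta) = sin(0.5299) = 0.5054
R = 18.81^2 * 0.5054 / 9.81
R = 353.8161 * 0.5054 / 9.81 = 18.2293 m

18.2293 m


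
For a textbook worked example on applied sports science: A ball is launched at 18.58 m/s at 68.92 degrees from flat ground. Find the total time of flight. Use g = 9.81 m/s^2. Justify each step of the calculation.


T = 2*v*sin(theta)/g
sin(theta) = sin(68.92 deg) = 0.9331
T = 2*18.58*0.9331 / 9.81
T = 34.6732 / 9.81 = 3.5345 s

3.5345 s


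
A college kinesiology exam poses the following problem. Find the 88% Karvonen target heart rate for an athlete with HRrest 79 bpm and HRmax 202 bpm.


Target = HRrest + pct*(HRmax - HRrest)
Heart rate reserve = HRmax - HRrest = 202 - 79 = 123 bpm
Fraction = 88% = 0.88
Target = 79 + 0.88 * 123
Target = 79 + 108.24 = 187.24 bpm

187.24 bpm


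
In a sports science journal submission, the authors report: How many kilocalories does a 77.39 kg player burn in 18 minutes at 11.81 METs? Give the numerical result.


kcal = MET * mass * time_hr
Convert time: 18 min = 0.3 hr
kcal = 11.81 * 77.39 * 0.3
kcal = 274.1928 kcal

274.1928 kcal


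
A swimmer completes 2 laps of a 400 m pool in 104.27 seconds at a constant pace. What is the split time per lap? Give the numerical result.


Split time = total_time / n_laps = 104.27 / 2
Split time = 52.135 s per lap

52.135 s


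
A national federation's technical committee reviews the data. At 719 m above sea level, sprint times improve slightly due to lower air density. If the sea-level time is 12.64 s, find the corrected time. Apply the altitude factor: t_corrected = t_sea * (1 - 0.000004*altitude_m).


Correction factor = 1 - 0.000004 * 719 = 0.997124
t_corrected = t_sea * factor = 12.64 * 0.997124
t_corrected = 12.6036 s

12.6036 s


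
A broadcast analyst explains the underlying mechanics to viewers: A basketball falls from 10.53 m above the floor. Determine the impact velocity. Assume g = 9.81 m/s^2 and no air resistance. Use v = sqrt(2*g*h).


v = sqrt(2 * g * h)
v = sqrt(2 * 9.81 * 10.53)
v = sqrt(206.5986) = 14.3735 m/s

14.3735 m/s


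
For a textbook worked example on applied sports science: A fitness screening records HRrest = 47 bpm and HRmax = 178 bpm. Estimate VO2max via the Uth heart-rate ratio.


VO2max = 15.3 * HRmax / HRrest
VO2max = 15.3 * 178 / 47
VO2max = 2723.4 / 47 = 57.9447 mL/kg/min

57.9447 mL/kg/min


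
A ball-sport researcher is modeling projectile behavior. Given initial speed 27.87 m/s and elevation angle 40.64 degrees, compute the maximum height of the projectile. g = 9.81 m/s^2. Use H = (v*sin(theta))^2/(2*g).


H = (v*sin(theta))^2 / (2*g)
vy = v*sin(theta) = 27.87 * sin(40.64 deg) = 18.1518 m/s
H = vy^2 / (2*g) = 329.4895 / (2*9.81)
H = 329.4895 / 19.62 = 16.7936 m

16.7936 m


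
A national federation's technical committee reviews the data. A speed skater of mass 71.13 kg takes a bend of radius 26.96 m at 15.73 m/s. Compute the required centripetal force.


Fc = m * v^2 / r
v^2 = 15.73^2 = 247.4329
Fc = 71.13 * 247.4329 / 26.96
Fc = 17599.9022 / 26.96 = 652.8154 N

652.8154 N


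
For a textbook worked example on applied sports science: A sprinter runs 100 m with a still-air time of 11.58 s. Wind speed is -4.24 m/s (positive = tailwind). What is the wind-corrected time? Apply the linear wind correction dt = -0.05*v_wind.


dt = -0.05 * v_wind = -0.05 * -4.24 = 0.212 s
t_corrected = t_still + dt = 11.58 + (0.212)
t_corrected = 11.792 s

11.792 s


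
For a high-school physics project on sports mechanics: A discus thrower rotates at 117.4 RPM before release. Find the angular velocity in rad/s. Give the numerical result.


omega = RPM * 2 * pi / 60
omega = 117.4 * 2 * 3.14159 / 60
omega = 737.646 / 60 = 12.2941 rad/s

12.2941 rad/s


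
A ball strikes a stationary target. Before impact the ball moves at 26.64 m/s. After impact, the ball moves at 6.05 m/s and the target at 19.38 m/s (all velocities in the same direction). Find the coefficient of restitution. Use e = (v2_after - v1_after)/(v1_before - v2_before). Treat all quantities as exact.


e = (v2_after - v1_after) / (v1_before - v2_before)
Numerator = 19.38 - 6.05 = 13.33
Denominator = 26.64 - 0 = 26.64
e = 13.33 / 26.64 = 0.5004

0.5004


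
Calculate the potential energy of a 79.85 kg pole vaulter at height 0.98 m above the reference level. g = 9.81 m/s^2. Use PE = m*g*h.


PE = m * g * h
PE = 79.85 * 9.81 * 0.98
PE = 783.3285 * 0.98 = 767.6619 J

767.6619 J


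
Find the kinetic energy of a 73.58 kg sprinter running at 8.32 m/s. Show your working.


KE = 0.5 * m * v^2
KE = 0.5 * 73.58 * 8.32^2
KE = 0.5 * 73.58 * 69.2224 = 2546.6921 J

2546.6921 J


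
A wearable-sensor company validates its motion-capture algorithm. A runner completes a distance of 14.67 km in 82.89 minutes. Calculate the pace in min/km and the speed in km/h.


Pace = time / distance = 82.89 min / 14.67 km = 5.6503 min/km
Speed = distance / time_in_hours = 14.67 / 1.3815 hr
Speed = 10.6189 km/h

5.6503 min/km, 10.6189 km/h


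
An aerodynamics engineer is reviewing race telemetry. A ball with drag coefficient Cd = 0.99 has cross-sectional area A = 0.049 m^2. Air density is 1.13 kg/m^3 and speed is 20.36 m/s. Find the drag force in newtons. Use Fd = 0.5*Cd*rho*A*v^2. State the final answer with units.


Fd = 0.5 * Cd * rho * A * v^2
Fd = 0.5 * 0.99 * 1.13 * 0.049 * 20.36^2
v^2 = 414.5296
Fd = 0.5 * 0.99 * 1.13 * 0.049 * 414.5296 = 11.3615 N

11.3615 N


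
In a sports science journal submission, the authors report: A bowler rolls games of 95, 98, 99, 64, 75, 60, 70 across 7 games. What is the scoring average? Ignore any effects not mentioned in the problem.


Average = sum / n
Sum = 561
Average = 561 / 7 = 80.1429

80.1429


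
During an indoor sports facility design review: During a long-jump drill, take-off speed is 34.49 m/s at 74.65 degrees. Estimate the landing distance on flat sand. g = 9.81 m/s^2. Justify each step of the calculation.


R = v^2 * sin(2*theta) / g
Convert angle to radians: theta = 74.65 deg = 1.3029 rad
sin(2*theta) = sin(2.6058) = 0.5105
R = 34.49^2 * 0.5105 / 9.81
R = 1189.5601 * 0.5105 / 9.81 = 61.9084 m

61.9084 m


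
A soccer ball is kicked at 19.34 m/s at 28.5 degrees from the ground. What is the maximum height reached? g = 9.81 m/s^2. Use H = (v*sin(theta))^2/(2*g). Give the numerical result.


H = (v*sin(theta))^2 / (2*g)
vy = v*sin(theta) = 19.34 * sin(28.5 deg) = 9.2283 m/s
H = vy^2 / (2*g) = 85.1606 / (2*9.81)
H = 85.1606 / 19.62 = 4.3405 m

4.3405 m


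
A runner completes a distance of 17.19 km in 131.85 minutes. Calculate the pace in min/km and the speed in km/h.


Pace = time / distance = 131.85 min / 17.19 km = 7.6702 min/km
Speed = distance / time_in_hours = 17.19 / 2.1975 hr
Speed = 7.8225 km/h

7.6702 min/km, 7.8225 km/h


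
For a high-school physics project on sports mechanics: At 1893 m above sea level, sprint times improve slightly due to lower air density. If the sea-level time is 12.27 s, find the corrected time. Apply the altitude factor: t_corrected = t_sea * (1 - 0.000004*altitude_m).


Correction factor = 1 - 0.000004 * 1893 = 0.992428
t_corrected = t_sea * factor = 12.27 * 0.992428
t_corrected = 12.1771 s

12.1771 s


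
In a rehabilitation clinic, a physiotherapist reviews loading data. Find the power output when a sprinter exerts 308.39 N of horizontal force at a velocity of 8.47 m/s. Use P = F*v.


P = F * v
P = 308.39 * 8.47
P = 2612.0633 W

2612.0633 W


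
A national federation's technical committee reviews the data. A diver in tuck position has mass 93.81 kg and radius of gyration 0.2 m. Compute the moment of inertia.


I = m * k^2
I = 93.81 * 0.2^2
I = 93.81 * 0.04 = 3.7524 kg*m^2

3.7524 kg*m^2


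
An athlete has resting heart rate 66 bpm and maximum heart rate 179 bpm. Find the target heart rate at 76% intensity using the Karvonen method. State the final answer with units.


Target = HRrest + pct*(HRmax - HRrest)
Heart rate reserve = HRmax - HRrest = 179 - 66 = 113 bpm
Fraction = 76% = 0.76
Target = 66 + 0.76 * 113
Target = 66 + 85.88 = 151.88 bpm

151.88 bpm


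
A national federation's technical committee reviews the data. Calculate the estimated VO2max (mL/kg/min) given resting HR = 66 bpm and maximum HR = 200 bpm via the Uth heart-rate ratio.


VO2max = 15.3 * HRmax / HRrest
VO2max = 15.3 * 200 / 66
VO2max = 3060 / 66 = 46.3636 mL/kg/min

46.3636 mL/kg/min


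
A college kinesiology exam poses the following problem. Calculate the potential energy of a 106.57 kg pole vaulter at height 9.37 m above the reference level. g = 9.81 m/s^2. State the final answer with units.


PE = m * g * h
PE = 106.57 * 9.81 * 9.37
PE = 1045.4517 * 9.37 = 9795.8824 J

9795.8824 J


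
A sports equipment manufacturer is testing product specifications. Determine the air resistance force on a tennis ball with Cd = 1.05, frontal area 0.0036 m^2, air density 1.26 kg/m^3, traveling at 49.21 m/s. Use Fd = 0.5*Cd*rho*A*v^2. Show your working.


Fd = 0.5 * Cd * rho * A * v^2
Fd = 0.5 * 1.05 * 1.26 * 0.0036 * 49.21^2
v^2 = 2421.6241
Fd = 0.5 * 1.05 * 1.26 * 0.0036 * 2421.6241 = 5.7669 N

5.7669 N


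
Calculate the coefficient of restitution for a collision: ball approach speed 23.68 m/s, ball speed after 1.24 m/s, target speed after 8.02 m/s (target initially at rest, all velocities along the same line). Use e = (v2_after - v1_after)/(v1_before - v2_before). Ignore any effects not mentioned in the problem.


e = (v2_after - v1_after) / (v1_before - v2_before)
Numerator = 8.02 - 1.24 = 6.78
Denominator = 23.68 - 0 = 23.68
e = 6.78 / 23.68 = 0.2863

0.2863


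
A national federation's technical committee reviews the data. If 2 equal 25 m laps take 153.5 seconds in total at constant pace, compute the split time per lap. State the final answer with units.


Split time = total_time / n_laps = 153.5 / 2
Split time = 76.75 s per lap

76.75 s


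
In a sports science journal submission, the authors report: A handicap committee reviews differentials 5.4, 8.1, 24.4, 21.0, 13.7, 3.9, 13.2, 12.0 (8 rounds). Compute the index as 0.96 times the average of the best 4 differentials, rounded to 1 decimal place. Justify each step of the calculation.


All differentials: 5.4, 8.1, 24.4, 21.0, 13.7, 3.9, 13.2, 12.0
Sorted: 3.9, 5.4, 8.1, 12.0, 13.2, 13.7, 21.0, 24.4
Best 4: 3.9, 5.4, 8.1, 12.0
Average of best = 29.4 / 4 = 7.35
Raw index = 7.35 * 0.96 = 7.056
Handicap index = round(7.056, 1) = 7.1

7.1
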